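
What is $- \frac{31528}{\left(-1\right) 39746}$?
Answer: $\frac{2252}{2839} \approx 0.79324$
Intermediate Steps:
$- \frac{31528}{\left(-1\right) 39746} = - \frac{31528}{-39746} = \left(-31528\right) \left(- \frac{1}{39746}\right) = \frac{2252}{2839}$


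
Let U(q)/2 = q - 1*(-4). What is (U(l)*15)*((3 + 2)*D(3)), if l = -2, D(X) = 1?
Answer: 300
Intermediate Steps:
U(q) = 8 + 2*q (U(q) = 2*(q - 1*(-4)) = 2*(q + 4) = 2*(4 + q) = 8 + 2*q)
(U(l)*15)*((3 + 2)*D(3)) = ((8 + 2*(-2))*15)*((3 + 2)*1) = ((8 - 4)*15)*(5*1) = (4*15)*5 = 60*5 = 300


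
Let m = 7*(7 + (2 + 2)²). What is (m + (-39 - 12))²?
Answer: 12100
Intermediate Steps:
m = 161 (m = 7*(7 + 4²) = 7*(7 + 16) = 7*23 = 161)
(m + (-39 - 12))² = (161 + (-39 - 12))² = (161 - 51)² = 110² = 12100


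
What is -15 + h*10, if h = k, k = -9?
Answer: -105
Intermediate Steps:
h = -9
-15 + h*10 = -15 - 9*10 = -15 - 90 = -105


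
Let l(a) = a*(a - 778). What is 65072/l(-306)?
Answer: 8134/41463 ≈ 0.19617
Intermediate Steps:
l(a) = a*(-778 + a)
65072/l(-306) = 65072/((-306*(-778 - 306))) = 65072/((-306*(-1084))) = 65072/331704 = 65072*(1/331704) = 8134/41463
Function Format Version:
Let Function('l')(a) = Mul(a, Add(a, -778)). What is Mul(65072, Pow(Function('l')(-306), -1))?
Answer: Rational(8134, 41463) ≈ 0.19617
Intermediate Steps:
Function('l')(a) = Mul(a, Add(-778, a))
Mul(65072, Pow(Function('l')(-306), -1)) = Mul(65072, Pow(Mul(-306, Add(-778, -306)), -1)) = Mul(65072, Pow(Mul(-306, -1084), -1)) = Mul(65072, Pow(331704, -1)) = Mul(65072, Rational(1, 331704)) = Rational(8134, 41463)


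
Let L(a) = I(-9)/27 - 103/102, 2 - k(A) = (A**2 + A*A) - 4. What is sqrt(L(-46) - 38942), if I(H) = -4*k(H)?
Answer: I*sqrt(404922626)/102 ≈ 197.28*I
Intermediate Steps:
k(A) = 6 - 2*A**2 (k(A) = 2 - ((A**2 + A*A) - 4) = 2 - ((A**2 + A**2) - 4) = 2 - (2*A**2 - 4) = 2 - (-4 + 2*A**2) = 2 + (4 - 2*A**2) = 6 - 2*A**2)
I(H) = -24 + 8*H**2 (I(H) = -4*(6 - 2*H**2) = -24 + 8*H**2)
L(a) = 6763/306 (L(a) = (-24 + 8*(-9)**2)/27 - 103/102 = (-24 + 8*81)*(1/27) - 103*1/102 = (-24 + 648)*(1/27) - 103/102 = 624*(1/27) - 103/102 = 208/9 - 103/102 = 6763/306)
sqrt(L(-46) - 38942) = sqrt(6763/306 - 38942) = sqrt(-11909489/306) = I*sqrt(404922626)/102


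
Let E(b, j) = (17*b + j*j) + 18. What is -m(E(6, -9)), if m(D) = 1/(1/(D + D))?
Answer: -402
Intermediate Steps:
E(b, j) = 18 + j**2 + 17*b (E(b, j) = (17*b + j**2) + 18 = (j**2 + 17*b) + 18 = 18 + j**2 + 17*b)
m(D) = 2*D (m(D) = 1/(1/(2*D)) = 2*D)
-m(E(6, -9)) = -2*(18 + (-9)**2 + 17*6) = -2*(18 + 81 + 102) = -2*201 = -1*402 = -402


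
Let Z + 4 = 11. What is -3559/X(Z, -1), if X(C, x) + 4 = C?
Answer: -3559/3 ≈ -1186.3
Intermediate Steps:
Z = 7 (Z = -4 + 11 = 7)
X(C, x) = -4 + C
-3559/X(Z, -1) = -3559/(-4 + 7) = -3559/3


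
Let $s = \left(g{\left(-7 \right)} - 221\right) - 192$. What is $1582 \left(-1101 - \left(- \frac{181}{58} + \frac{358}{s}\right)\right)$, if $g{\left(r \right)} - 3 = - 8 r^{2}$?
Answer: $- \frac{20189559145}{11629} \approx -1.7361 \cdot 10^{6}$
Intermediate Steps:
$g{\left(r \right)} = 3 - 8 r^{2}$
$s = -802$ ($s = \left(\left(3 - 8 \left(-7\right)^{2}\right) - 221\right) - 192 = \left(\left(3 - 392\right) - 221\right) - 192 = \left(-389 - 221\right) - 192 = -610 - 192 = -802$)
$1582 \left(-1101 - \left(- \frac{181}{58} + \frac{358}{s}\right)\right) = 1582 \left(-1101 - \left(- \frac{181}{58} - \frac{179}{401}\right)\right) = 1582 \left(-1101 - - \frac{82963}{23258}\right) = 1582 \left(-1101 + \left(\frac{179}{401} + \frac{181}{58}\right)\right) = 1582 \left(-1101 + \frac{82963}{23258}\right) = 1582 \left(- \frac{25524095}{23258}\right) = - \frac{20189559145}{11629}$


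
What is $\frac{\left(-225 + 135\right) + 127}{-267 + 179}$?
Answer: $- \frac{37}{88} \approx -0.42045$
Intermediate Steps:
$\frac{\left(-225 + 135\right) + 127}{-267 + 179} = \frac{-90 + 127}{-88} = 37 \left(- \frac{1}{88}\right) = - \frac{37}{88}$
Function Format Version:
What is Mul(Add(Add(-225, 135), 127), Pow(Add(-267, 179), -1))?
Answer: Rational(-37, 88) ≈ -0.42045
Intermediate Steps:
Mul(Add(Add(-225, 135), 127), Pow(Add(-267, 179), -1)) = Mul(Add(-90, 127), Pow(-88, -1)) = Mul(37, Rational(-1, 88)) = Rational(-37, 88)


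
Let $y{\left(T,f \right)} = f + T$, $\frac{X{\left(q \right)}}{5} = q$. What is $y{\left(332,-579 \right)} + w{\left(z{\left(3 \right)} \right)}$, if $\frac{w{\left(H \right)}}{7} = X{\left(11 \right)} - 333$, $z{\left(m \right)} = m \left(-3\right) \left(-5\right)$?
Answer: $-2193$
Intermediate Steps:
$X{\left(q \right)} = 5 q$
$y{\left(T,f \right)} = T + f$
$z{\left(m \right)} = 15 m$ ($z{\left(m \right)} = - 3 m \left(-5\right) = 15 m$)
$w{\left(H \right)} = -1946$ ($w{\left(H \right)} = 7 \left(5 \cdot 11 - 333\right) = 7 \left(55 - 333\right) = 7 \left(-278\right) = -1946$)
$y{\left(332,-579 \right)} + w{\left(z{\left(3 \right)} \right)} = \left(332 - 579\right) - 1946 = -247 - 1946 = -2193$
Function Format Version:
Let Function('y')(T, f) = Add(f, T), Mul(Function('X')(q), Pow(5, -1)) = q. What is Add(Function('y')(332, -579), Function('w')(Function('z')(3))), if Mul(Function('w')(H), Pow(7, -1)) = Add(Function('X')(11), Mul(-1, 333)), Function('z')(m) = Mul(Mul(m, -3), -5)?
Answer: -2193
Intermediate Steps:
Function('X')(q) = Mul(5, q)
Function('y')(T, f) = Add(T, f)
Function('z')(m) = Mul(15, m) (Function('z')(m) = Mul(Mul(-3, m), -5) = Mul(15, m))
Function('w')(H) = -1946 (Function('w')(H) = Mul(7, Add(Mul(5, 11), Mul(-1, 333))) = Mul(7, Add(55, -333)) = Mul(7, -278) = -1946)
Add(Function('y')(332, -579), Function('w')(Function('z')(3))) = Add(Add(332, -579), -1946) = Add(-247, -1946) = -2193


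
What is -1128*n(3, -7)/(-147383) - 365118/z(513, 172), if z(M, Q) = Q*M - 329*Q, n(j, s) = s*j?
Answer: -27280932009/2332188592 ≈ -11.698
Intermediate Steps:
n(j, s) = j*s
z(M, Q) = -329*Q + M*Q (z(M, Q) = M*Q - 329*Q = -329*Q + M*Q)
-1128*n(3, -7)/(-147383) - 365118/z(513, 172) = -3384*(-7)/(-147383) - 365118*1/(172*(-329 + 513)) = -1128*(-21)*(-1/147383) - 365118/(172*184) = 23688*(-1/147383) - 365118/31648 = -23688/147383 - 365118*1/31648 = -23688/147383 - 182559/15824 = -27280932009/2332188592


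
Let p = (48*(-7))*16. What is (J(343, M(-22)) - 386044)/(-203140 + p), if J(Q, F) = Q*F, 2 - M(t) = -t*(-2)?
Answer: 185133/104258 ≈ 1.7757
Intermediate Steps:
M(t) = 2 - 2*t (M(t) = 2 - (-t)*(-2) = 2 - 2*t)
p = -5376 (p = -336*16 = -5376)
J(Q, F) = F*Q
(J(343, M(-22)) - 386044)/(-203140 + p) = ((2 - 2*(-22))*343 - 386044)/(-203140 - 5376) = ((2 + 44)*343 - 386044)/(-208516) = (46*343 - 386044)*(-1/208516) = (15778 - 386044)*(-1/208516) = -370266*(-1/208516) = 185133/104258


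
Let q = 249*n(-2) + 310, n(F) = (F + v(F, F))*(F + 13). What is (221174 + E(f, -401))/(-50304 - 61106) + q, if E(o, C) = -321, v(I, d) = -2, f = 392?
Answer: -1186291713/111410 ≈ -10648.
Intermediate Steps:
n(F) = (-2 + F)*(13 + F) (n(F) = (F - 2)*(F + 13) = (-2 + F)*(13 + F))
q = -10646 (q = 249*(-26 + (-2)**2 + 11*(-2)) + 310 = 249*(-26 + 4 - 22) + 310 = 249*(-44) + 310 = -10956 + 310 = -10646)
(221174 + E(f, -401))/(-50304 - 61106) + q = (221174 - 321)/(-50304 - 61106) - 10646 = 220853/(-111410) - 10646 = 220853*(-1/111410) - 10646 = -220853/111410 - 10646 = -1186291713/111410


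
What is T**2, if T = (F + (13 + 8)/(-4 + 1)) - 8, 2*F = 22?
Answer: 16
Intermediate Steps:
F = 11 (F = (1/2)*22 = 11)
T = -4 (T = (11 + (13 + 8)/(-4 + 1)) - 8 = (11 + 21/(-3)) - 8 = (11 + 21*(-1/3)) - 8 = (11 - 7) - 8 = 4 - 8 = -4)
T**2 = (-4)**2 = 16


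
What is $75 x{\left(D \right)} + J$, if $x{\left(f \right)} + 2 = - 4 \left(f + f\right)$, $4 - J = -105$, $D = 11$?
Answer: $-6641$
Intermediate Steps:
$J = 109$ ($J = 4 - -105 = 4 + 105 = 109$)
$x{\left(f \right)} = -2 - 8 f$ ($x{\left(f \right)} = -2 - 4 \left(f + f\right) = -2 - 4 \cdot 2 f = -2 - 8 f$)
$75 x{\left(D \right)} + J = 75 \left(-2 - 88\right) + 109 = 75 \left(-90\right) + 109 = -6750 + 109 = -6641$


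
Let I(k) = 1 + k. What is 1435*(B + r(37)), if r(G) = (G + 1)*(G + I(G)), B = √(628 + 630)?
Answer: 4089750 + 1435*√1258 ≈ 4.1406e+6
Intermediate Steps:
B = √1258 ≈ 35.468
r(G) = (1 + G)*(1 + 2*G) (r(G) = (G + 1)*(G + (1 + G)) = (1 + G)*(1 + 2*G))
1435*(B + r(37)) = 1435*(√1258 + (1 + 2*37² + 3*37)) = 1435*(√1258 + (1 + 2*1369 + 111)) = 1435*(√1258 + (1 + 2738 + 111)) = 1435*(√1258 + 2850) = 1435*(2850 + √1258) = 4089750 + 1435*√1258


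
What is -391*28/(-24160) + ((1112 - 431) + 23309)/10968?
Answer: 21864877/8280840 ≈ 2.6404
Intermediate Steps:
-391*28/(-24160) + ((1112 - 431) + 23309)/10968 = -10948*(-1/24160) + (681 + 23309)*(1/10968) = 2737/6040 + 23990*(1/10968) = 2737/6040 + 11995/5484 = 21864877/8280840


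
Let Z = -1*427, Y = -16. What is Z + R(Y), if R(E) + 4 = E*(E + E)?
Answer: 81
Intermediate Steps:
R(E) = -4 + 2*E² (R(E) = -4 + E*(E + E) = -4 + E*(2*E) = -4 + 2*E²)
Z = -427
Z + R(Y) = -427 + (-4 + 2*(-16)²) = -427 + (-4 + 2*256) = -427 + (-4 + 512) = -427 + 508 = 81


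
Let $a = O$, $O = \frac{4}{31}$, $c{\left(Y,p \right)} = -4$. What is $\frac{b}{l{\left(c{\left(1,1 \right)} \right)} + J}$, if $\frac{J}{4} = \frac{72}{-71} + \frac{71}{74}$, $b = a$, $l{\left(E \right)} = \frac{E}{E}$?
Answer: $\frac{10508}{63643} \approx 0.16511$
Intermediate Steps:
$l{\left(E \right)} = 1$
$O = \frac{4}{31}$ ($O = 4 \cdot \frac{1}{31} = \frac{4}{31} \approx 0.12903$)
$a = \frac{4}{31} \approx 0.12903$
$b = \frac{4}{31} \approx 0.12903$
$J = - \frac{574}{2627}$ ($J = 4 \left(\frac{72}{-71} + \frac{71}{74}\right) = 4 \left(72 \left(- \frac{1}{71}\right) + 71 \cdot \frac{1}{74}\right) = 4 \left(- \frac{72}{71} + \frac{71}{74}\right) = 4 \left(- \frac{287}{5254}\right) = - \frac{574}{2627} \approx -0.2185$)
$\frac{b}{l{\left(c{\left(1,1 \right)} \right)} + J} = \frac{4}{31 \left(1 - \frac{574}{2627}\right)} = \frac{4}{31 \cdot \frac{2053}{2627}} = \frac{4}{31} \cdot \frac{2627}{2053} = \frac{10508}{63643}$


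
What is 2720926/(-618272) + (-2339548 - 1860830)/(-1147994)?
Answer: -131657653907/177443136592 ≈ -0.74197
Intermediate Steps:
2720926/(-618272) + (-2339548 - 1860830)/(-1147994) = 2720926*(-1/618272) - 4200378*(-1/1147994) = -1360463/309136 + 2100189/573997 = -131657653907/177443136592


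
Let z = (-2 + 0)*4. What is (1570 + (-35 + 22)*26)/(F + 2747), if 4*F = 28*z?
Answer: 1232/2691 ≈ 0.45782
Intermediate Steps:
z = -8 (z = -2*4 = -8)
F = -56 (F = (28*(-8))/4 = (¼)*(-224) = -56)
(1570 + (-35 + 22)*26)/(F + 2747) = (1570 + (-35 + 22)*26)/(-56 + 2747) = (1570 - 13*26)/2691 = (1570 - 338)*(1/2691) = 1232*(1/2691) = 1232/2691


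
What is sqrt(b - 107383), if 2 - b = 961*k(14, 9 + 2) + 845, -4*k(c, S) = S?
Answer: I*sqrt(422333)/2 ≈ 324.94*I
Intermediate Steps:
k(c, S) = -S/4
b = 7199/4 (b = 2 - (961*(-(9 + 2)/4) + 845) = 2 - (961*(-1/4*11) + 845) = 2 - (961*(-11/4) + 845) = 2 - (-10571/4 + 845) = 2 - 1*(-7191/4) = 2 + 7191/4 = 7199/4 ≈ 1799.8)
sqrt(b - 107383) = sqrt(7199/4 - 107383) = sqrt(-422333/4) = I*sqrt(422333)/2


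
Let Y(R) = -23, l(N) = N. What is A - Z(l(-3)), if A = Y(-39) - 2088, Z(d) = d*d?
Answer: -2120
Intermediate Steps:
Z(d) = d²
A = -2111 (A = -23 - 2088 = -2111)
A - Z(l(-3)) = -2111 - 1*(-3)² = -2111 - 1*9 = -2111 - 9 = -2120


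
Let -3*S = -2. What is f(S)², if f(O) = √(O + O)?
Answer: 4/3 ≈ 1.3333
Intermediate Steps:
S = ⅔ (S = -⅓*(-2) = ⅔ ≈ 0.66667)
f(O) = √2*√O (f(O) = √(2*O) = √2*√O)
f(S)² = (√2*√(⅔))² = (√2*(√6/3))² = (2*√3/3)² = 4/3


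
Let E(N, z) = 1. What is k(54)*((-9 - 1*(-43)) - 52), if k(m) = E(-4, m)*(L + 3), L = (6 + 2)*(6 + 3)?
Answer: -1350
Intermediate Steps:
L = 72 (L = 8*9 = 72)
k(m) = 75 (k(m) = 1*(72 + 3) = 1*75 = 75)
k(54)*((-9 - 1*(-43)) - 52) = 75*((-9 - 1*(-43)) - 52) = 75*((-9 + 43) - 52) = 75*(34 - 52) = 75*(-18) = -1350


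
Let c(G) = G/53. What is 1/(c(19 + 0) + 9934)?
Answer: 53/526521 ≈ 0.00010066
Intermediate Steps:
c(G) = G/53 (c(G) = G*(1/53) = G/53)
1/(c(19 + 0) + 9934) = 1/((19 + 0)/53 + 9934) = 1/((1/53)*19 + 9934) = 1/(19/53 + 9934) = 1/(526521/53) = 53/526521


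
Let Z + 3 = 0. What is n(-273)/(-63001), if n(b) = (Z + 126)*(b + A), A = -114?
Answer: 47601/63001 ≈ 0.75556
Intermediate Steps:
Z = -3 (Z = -3 + 0 = -3)
n(b) = -14022 + 123*b (n(b) = (-3 + 126)*(b - 114) = 123*(-114 + b) = -14022 + 123*b)
n(-273)/(-63001) = (-14022 + 123*(-273))/(-63001) = (-14022 - 33579)*(-1/63001) = -47601*(-1/63001) = 47601/63001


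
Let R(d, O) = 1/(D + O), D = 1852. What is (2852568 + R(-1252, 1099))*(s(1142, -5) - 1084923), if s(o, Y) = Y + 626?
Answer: -9127576349503038/2951 ≈ -3.0930e+12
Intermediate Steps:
R(d, O) = 1/(1852 + O)
s(o, Y) = 626 + Y
(2852568 + R(-1252, 1099))*(s(1142, -5) - 1084923) = (2852568 + 1/(1852 + 1099))*((626 - 5) - 1084923) = (2852568 + 1/2951)*(621 - 1084923) = (2852568 + 1/2951)*(-1084302) = (8417928169/2951)*(-1084302) = -9127576349503038/2951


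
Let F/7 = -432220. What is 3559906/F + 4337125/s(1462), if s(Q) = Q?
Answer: 13778298939/4646365 ≈ 2965.4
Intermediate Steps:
F = -3025540 (F = 7*(-432220) = -3025540)
3559906/F + 4337125/s(1462) = 3559906/(-3025540) + 4337125/1462 = 3559906*(-1/3025540) + 4337125*(1/1462) = -254279/216110 + 255125/86 = 13778298939/4646365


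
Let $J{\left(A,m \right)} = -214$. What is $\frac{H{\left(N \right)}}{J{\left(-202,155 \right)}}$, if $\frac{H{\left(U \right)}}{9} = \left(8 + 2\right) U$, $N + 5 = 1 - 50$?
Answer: $\frac{2430}{107} \approx 22.71$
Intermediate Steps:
$N = -54$ ($N = -5 + \left(1 - 50\right) = -5 - 49 = -54$)
$H{\left(U \right)} = 90 U$ ($H{\left(U \right)} = 9 \left(8 + 2\right) U = 9 \cdot 10 U = 90 U$)
$\frac{H{\left(N \right)}}{J{\left(-202,155 \right)}} = \frac{90 \left(-54\right)}{-214} = \left(-4860\right) \left(- \frac{1}{214}\right) = \frac{2430}{107}$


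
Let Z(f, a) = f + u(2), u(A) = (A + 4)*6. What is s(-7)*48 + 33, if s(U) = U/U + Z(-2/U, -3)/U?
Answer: -8223/49 ≈ -167.82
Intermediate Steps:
u(A) = 24 + 6*A (u(A) = (4 + A)*6 = 24 + 6*A)
Z(f, a) = 36 + f (Z(f, a) = f + (24 + 6*2) = f + (24 + 12) = f + 36 = 36 + f)
s(U) = 1 + (36 - 2/U)/U (s(U) = U/U + (36 - 2/U)/U = 1 + (36 - 2/U)/U)
s(-7)*48 + 33 = ((-2 - 7*(36 - 7))/(-7)**2)*48 + 33 = ((-2 - 7*29)/49)*48 + 33 = ((-2 - 203)/49)*48 + 33 = ((1/49)*(-205))*48 + 33 = -205/49*48 + 33 = -9840/49 + 33 = -8223/49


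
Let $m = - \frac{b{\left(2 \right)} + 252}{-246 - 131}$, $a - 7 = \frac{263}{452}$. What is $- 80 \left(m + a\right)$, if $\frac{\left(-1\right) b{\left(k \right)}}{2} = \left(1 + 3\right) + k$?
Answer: $- \frac{28009180}{42601} \approx -657.48$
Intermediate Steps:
$a = \frac{3427}{452}$ ($a = 7 + \frac{263}{452} = \frac{3427}{452} \approx 7.5819$)
$b{\left(k \right)} = -8 - 2 k$ ($b{\left(k \right)} = - 2 \left(\left(1 + 3\right) + k\right) = - 2 \left(4 + k\right) = -8 - 2 k$)
$m = \frac{240}{377}$ ($m = - \frac{\left(-8 - 4\right) + 252}{-246 - 131} = - \frac{\left(-8 - 4\right) + 252}{-377} = - \frac{\left(-12 + 252\right) \left(-1\right)}{377} = - \frac{240 \left(-1\right)}{377} = \left(-1\right) \left(- \frac{240}{377}\right) = \frac{240}{377} \approx 0.6366$)
$- 80 \left(m + a\right) = - 80 \left(\frac{240}{377} + \frac{3427}{452}\right) = \left(-80\right) \frac{1400459}{170404} = - \frac{28009180}{42601}$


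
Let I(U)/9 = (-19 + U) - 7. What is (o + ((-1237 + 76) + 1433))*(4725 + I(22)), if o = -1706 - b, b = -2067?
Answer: 2968137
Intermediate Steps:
o = 361 (o = -1706 - 1*(-2067) = -1706 + 2067 = 361)
I(U) = -234 + 9*U (I(U) = 9*((-19 + U) - 7) = 9*(-26 + U) = -234 + 9*U)
(o + ((-1237 + 76) + 1433))*(4725 + I(22)) = (361 + ((-1237 + 76) + 1433))*(4725 + (-234 + 9*22)) = (361 + (-1161 + 1433))*(4725 + (-234 + 198)) = (361 + 272)*(4725 - 36) = 633*4689 = 2968137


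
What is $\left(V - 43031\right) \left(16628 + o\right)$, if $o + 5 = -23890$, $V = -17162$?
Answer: $437422531$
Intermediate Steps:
$o = -23895$ ($o = -5 - 23890 = -23895$)
$\left(V - 43031\right) \left(16628 + o\right) = \left(-17162 - 43031\right) \left(16628 - 23895\right) = \left(-60193\right) \left(-7267\right) = 437422531$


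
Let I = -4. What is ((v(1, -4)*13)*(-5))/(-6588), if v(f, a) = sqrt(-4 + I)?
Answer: 65*I*sqrt(2)/3294 ≈ 0.027906*I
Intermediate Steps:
v(f, a) = 2*I*sqrt(2) (v(f, a) = sqrt(-4 - 4) = sqrt(-8) = 2*I*sqrt(2))
((v(1, -4)*13)*(-5))/(-6588) = (((2*I*sqrt(2))*13)*(-5))/(-6588) = ((26*I*sqrt(2))*(-5))*(-1/6588) = -130*I*sqrt(2)*(-1/6588) = 65*I*sqrt(2)/3294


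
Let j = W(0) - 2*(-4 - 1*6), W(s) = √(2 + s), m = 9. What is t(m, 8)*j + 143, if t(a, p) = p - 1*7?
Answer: 163 + √2 ≈ 164.41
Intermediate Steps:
t(a, p) = -7 + p (t(a, p) = p - 7 = -7 + p)
j = 20 + √2 (j = √(2 + 0) - 2*(-4 - 1*6) = √2 - 2*(-4 - 6) = √2 - 2*(-10) = √2 + 20 = 20 + √2 ≈ 21.414)
t(m, 8)*j + 143 = (-7 + 8)*(20 + √2) + 143 = 1*(20 + √2) + 143 = (20 + √2) + 143 = 163 + √2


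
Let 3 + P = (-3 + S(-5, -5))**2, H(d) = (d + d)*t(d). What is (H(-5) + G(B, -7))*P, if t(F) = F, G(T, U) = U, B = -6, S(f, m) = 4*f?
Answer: 22618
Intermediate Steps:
H(d) = 2*d**2 (H(d) = (d + d)*d = (2*d)*d = 2*d**2)
P = 526 (P = -3 + (-3 + 4*(-5))**2 = -3 + (-3 - 20)**2 = -3 + (-23)**2 = -3 + 529 = 526)
(H(-5) + G(B, -7))*P = (2*(-5)**2 - 7)*526 = (2*25 - 7)*526 = (50 - 7)*526 = 43*526 = 22618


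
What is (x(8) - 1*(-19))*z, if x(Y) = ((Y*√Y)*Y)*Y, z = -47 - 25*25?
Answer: -12768 - 688128*√2 ≈ -9.8593e+5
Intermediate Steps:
z = -672 (z = -47 - 625 = -672)
x(Y) = Y^(7/2) (x(Y) = (Y^(3/2)*Y)*Y = Y^(5/2)*Y = Y^(7/2))
(x(8) - 1*(-19))*z = (8^(7/2) - 1*(-19))*(-672) = (1024*√2 + 19)*(-672) = (19 + 1024*√2)*(-672) = -12768 - 688128*√2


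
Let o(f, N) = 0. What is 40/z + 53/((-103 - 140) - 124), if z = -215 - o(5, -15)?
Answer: -5215/15781 ≈ -0.33046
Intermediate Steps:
z = -215 (z = -215 - 1*0 = -215 + 0 = -215)
40/z + 53/((-103 - 140) - 124) = 40/(-215) + 53/((-103 - 140) - 124) = 40*(-1/215) + 53/(-243 - 124) = -8/43 + 53/(-367) = -8/43 + 53*(-1/367) = -8/43 - 53/367 = -5215/15781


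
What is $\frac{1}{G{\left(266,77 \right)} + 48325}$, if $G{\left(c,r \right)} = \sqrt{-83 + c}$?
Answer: $\frac{48325}{2335305442} - \frac{\sqrt{183}}{2335305442} \approx 2.0687 \cdot 10^{-5}$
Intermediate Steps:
$\frac{1}{G{\left(266,77 \right)} + 48325} = \frac{1}{\sqrt{-83 + 266} + 48325} = \frac{1}{\sqrt{183} + 48325} = \frac{1}{48325 + \sqrt{183}}$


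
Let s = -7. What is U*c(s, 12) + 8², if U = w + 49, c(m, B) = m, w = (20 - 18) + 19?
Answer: -426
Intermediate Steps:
w = 21 (w = 2 + 19 = 21)
U = 70 (U = 21 + 49 = 70)
U*c(s, 12) + 8² = 70*(-7) + 8² = -490 + 64 = -426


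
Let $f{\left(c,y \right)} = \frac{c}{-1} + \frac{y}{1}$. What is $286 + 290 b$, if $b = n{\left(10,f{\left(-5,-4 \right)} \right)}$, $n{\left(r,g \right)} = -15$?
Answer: $-4064$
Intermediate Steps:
$f{\left(c,y \right)} = y - c$ ($f{\left(c,y \right)} = c \left(-1\right) + y 1 = - c + y = y - c$)
$b = -15$
$286 + 290 b = 286 + 290 \left(-15\right) = 286 - 4350 = -4064$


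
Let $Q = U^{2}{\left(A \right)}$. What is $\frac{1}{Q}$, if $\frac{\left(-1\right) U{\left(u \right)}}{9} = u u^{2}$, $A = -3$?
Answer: $\frac{1}{59049} \approx 1.6935 \cdot 10^{-5}$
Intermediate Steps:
$U{\left(u \right)} = - 9 u^{3}$ ($U{\left(u \right)} = - 9 u u^{2} = - 9 u^{3}$)
$Q = 59049$ ($Q = \left(- 9 \left(-3\right)^{3}\right)^{2} = \left(\left(-9\right) \left(-27\right)\right)^{2} = 243^{2} = 59049$)
$\frac{1}{Q} = \frac{1}{59049}$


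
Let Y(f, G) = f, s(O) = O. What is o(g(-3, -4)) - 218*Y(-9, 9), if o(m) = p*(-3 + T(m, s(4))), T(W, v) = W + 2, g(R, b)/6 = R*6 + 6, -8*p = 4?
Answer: 3997/2 ≈ 1998.5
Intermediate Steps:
p = -½ (p = -⅛*4 = -½ ≈ -0.50000)
g(R, b) = 36 + 36*R (g(R, b) = 6*(R*6 + 6) = 6*(6*R + 6) = 6*(6 + 6*R) = 36 + 36*R)
T(W, v) = 2 + W
o(m) = ½ - m/2 (o(m) = -(-3 + (2 + m))/2 = -(-1 + m)/2 = ½ - m/2)
o(g(-3, -4)) - 218*Y(-9, 9) = (½ - (36 + 36*(-3))/2) - 218*(-9) = (½ - (36 - 108)/2) + 1962 = (½ - ½*(-72)) + 1962 = (½ + 36) + 1962 = 73/2 + 1962 = 3997/2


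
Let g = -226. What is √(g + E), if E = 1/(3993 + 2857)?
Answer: 3*I*√47131014/1370 ≈ 15.033*I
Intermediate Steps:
E = 1/6850 ≈ 0.00014599
√(g + E) = √(-226 + 1/6850) = √(-1548099/6850) = 3*I*√47131014/1370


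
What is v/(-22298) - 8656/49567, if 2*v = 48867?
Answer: -2808213565/2210489932 ≈ -1.2704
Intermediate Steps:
v = 48867/2 (v = (½)*48867 = 48867/2 ≈ 24434.)
v/(-22298) - 8656/49567 = (48867/2)/(-22298) - 8656/49567 = (48867/2)*(-1/22298) - 8656*1/49567 = -48867/44596 - 8656/49567 = -2808213565/2210489932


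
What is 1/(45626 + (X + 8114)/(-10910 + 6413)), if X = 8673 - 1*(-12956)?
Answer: 4497/205150379 ≈ 2.1921e-5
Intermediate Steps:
X = 21629 (X = 8673 + 12956 = 21629)
1/(45626 + (X + 8114)/(-10910 + 6413)) = 1/(45626 + (21629 + 8114)/(-10910 + 6413)) = 1/(45626 + 29743/(-4497)) = 1/(45626 + 29743*(-1/4497)) = 1/(45626 - 29743/4497) = 1/(205150379/4497) = 4497/205150379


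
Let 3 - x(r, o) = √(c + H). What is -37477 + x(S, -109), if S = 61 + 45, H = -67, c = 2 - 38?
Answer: -37474 - I*√103 ≈ -37474.0 - 10.149*I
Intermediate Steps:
c = -36
S = 106
x(r, o) = 3 - I*√103 (x(r, o) = 3 - √(-36 - 67) = 3 - √(-103) = 3 - I*√103)
-37477 + x(S, -109) = -37477 + (3 - I*√103) = -37474 - I*√103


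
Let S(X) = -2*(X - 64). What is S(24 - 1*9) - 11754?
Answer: -11656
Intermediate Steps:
S(X) = 128 - 2*X (S(X) = -2*(-64 + X) = 128 - 2*X)
S(24 - 1*9) - 11754 = (128 - 2*(24 - 1*9)) - 11754 = (128 - 2*(24 - 9)) - 11754 = (128 - 2*15) - 11754 = (128 - 30) - 11754 = 98 - 11754 = -11656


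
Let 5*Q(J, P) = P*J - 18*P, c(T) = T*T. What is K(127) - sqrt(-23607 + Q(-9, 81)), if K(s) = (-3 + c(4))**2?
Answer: 169 - 3*I*sqrt(66790)/5 ≈ 169.0 - 155.06*I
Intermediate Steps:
c(T) = T**2
Q(J, P) = -18*P/5 + J*P/5 (Q(J, P) = (P*J - 18*P)/5 = (J*P - 18*P)/5 = (-18*P + J*P)/5 = -18*P/5 + J*P/5)
K(s) = 169 (K(s) = (-3 + 4**2)**2 = (-3 + 16)**2 = 13**2 = 169)
K(127) - sqrt(-23607 + Q(-9, 81)) = 169 - sqrt(-23607 + (1/5)*81*(-18 - 9)) = 169 - sqrt(-23607 + (1/5)*81*(-27)) = 169 - sqrt(-23607 - 2187/5) = 169 - sqrt(-120222/5) = 169 - 3*I*sqrt(66790)/5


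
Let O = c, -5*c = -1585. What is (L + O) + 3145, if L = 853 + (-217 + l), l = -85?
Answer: 4013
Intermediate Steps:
c = 317 (c = -1/5*(-1585) = 317)
O = 317
L = 551 (L = 853 + (-217 - 85) = 853 - 302 = 551)
(L + O) + 3145 = (551 + 317) + 3145 = 868 + 3145 = 4013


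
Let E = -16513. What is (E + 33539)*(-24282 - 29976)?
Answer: -923796708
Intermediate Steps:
(E + 33539)*(-24282 - 29976) = (-16513 + 33539)*(-24282 - 29976) = 17026*(-54258) = -923796708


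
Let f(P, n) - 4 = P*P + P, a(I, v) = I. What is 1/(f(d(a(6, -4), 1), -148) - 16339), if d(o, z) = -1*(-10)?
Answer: -1/16225 ≈ -6.1633e-5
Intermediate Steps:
d(o, z) = 10
f(P, n) = 4 + P + P² (f(P, n) = 4 + (P*P + P) = 4 + (P² + P) = 4 + (P + P²) = 4 + P + P²)
1/(f(d(a(6, -4), 1), -148) - 16339) = 1/((4 + 10 + 10²) - 16339) = 1/((4 + 10 + 100) - 16339) = 1/(114 - 16339) = 1/(-16225) = -1/16225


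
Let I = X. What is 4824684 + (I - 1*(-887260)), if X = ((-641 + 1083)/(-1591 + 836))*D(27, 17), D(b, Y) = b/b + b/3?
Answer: 862502660/151 ≈ 5.7119e+6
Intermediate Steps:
D(b, Y) = 1 + b/3 (D(b, Y) = 1 + b*(⅓) = 1 + b/3)
X = -884/151 (X = ((-641 + 1083)/(-1591 + 836))*(1 + (⅓)*27) = (442/(-755))*(1 + 9) = (442*(-1/755))*10 = -442/755*10 = -884/151 ≈ -5.8543)
I = -884/151 ≈ -5.8543
4824684 + (I - 1*(-887260)) = 4824684 + (-884/151 - 1*(-887260)) = 4824684 + (-884/151 + 887260) = 4824684 + 133975376/151 = 862502660/151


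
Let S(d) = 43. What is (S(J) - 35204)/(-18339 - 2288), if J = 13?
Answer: 35161/20627 ≈ 1.7046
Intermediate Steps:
(S(J) - 35204)/(-18339 - 2288) = (43 - 35204)/(-18339 - 2288) = -35161/(-20627) = -35161*(-1/20627) = 35161/20627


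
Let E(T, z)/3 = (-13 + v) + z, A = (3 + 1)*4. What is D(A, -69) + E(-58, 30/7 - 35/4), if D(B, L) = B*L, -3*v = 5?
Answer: -32519/28 ≈ -1161.4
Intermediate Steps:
v = -5/3 (v = -⅓*5 = -5/3 ≈ -1.6667)
A = 16 (A = 4*4 = 16)
E(T, z) = -44 + 3*z (E(T, z) = 3*((-13 - 5/3) + z) = 3*(-44/3 + z) = -44 + 3*z)
D(A, -69) + E(-58, 30/7 - 35/4) = 16*(-69) + (-44 + 3*(30/7 - 35/4)) = -1104 + (-44 + 3*(30*(⅐) - 35*¼)) = -1104 + (-44 + 3*(30/7 - 35/4)) = -1104 + (-44 + 3*(-125/28)) = -1104 + (-44 - 375/28) = -1104 - 1607/28 = -32519/28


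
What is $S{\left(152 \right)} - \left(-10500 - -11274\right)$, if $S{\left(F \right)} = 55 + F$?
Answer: $-567$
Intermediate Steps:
$S{\left(152 \right)} - \left(-10500 - -11274\right) = \left(55 + 152\right) - \left(-10500 - -11274\right) = 207 - \left(-10500 + 11274\right) = 207 - 774 = -567$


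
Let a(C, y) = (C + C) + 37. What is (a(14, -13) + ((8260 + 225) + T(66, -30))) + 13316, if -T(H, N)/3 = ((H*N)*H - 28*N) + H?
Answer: 411188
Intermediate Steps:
T(H, N) = -3*H + 84*N - 3*N*H² (T(H, N) = -3*(((H*N)*H - 28*N) + H) = -3*((N*H² - 28*N) + H) = -3*((-28*N + N*H²) + H) = -3*(H - 28*N + N*H²) = -3*H + 84*N - 3*N*H²)
a(C, y) = 37 + 2*C (a(C, y) = 2*C + 37 = 37 + 2*C)
(a(14, -13) + ((8260 + 225) + T(66, -30))) + 13316 = ((37 + 2*14) + ((8260 + 225) + (-3*66 + 84*(-30) - 3*(-30)*66²))) + 13316 = ((37 + 28) + (8485 + (-198 - 2520 - 3*(-30)*4356))) + 13316 = (65 + (8485 + (-198 - 2520 + 392040))) + 13316 = (65 + (8485 + 389322)) + 13316 = (65 + 397807) + 13316 = 397872 + 13316 = 411188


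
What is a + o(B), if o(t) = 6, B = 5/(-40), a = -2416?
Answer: -2410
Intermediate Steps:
B = -⅛ (B = 5*(-1/40) = -⅛ ≈ -0.12500)
a + o(B) = -2416 + 6 = -2410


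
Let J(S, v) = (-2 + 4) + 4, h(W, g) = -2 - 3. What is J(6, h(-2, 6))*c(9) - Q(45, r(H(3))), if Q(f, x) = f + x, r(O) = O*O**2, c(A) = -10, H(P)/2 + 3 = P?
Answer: -105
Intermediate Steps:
h(W, g) = -5
H(P) = -6 + 2*P
r(O) = O**3
J(S, v) = 6 (J(S, v) = 2 + 4 = 6)
J(6, h(-2, 6))*c(9) - Q(45, r(H(3))) = 6*(-10) - (45 + (-6 + 2*3)**3) = -60 - (45 + (-6 + 6)**3) = -60 - (45 + 0**3) = -60 - (45 + 0) = -60 - 1*45 = -60 - 45 = -105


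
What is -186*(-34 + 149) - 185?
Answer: -21575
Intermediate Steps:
-186*(-34 + 149) - 185 = -186*115 - 185 = -21390 - 185 = -21575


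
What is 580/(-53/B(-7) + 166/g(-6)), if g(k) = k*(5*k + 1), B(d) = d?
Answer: 88305/1298 ≈ 68.032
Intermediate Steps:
g(k) = k*(1 + 5*k)
580/(-53/B(-7) + 166/g(-6)) = 580/(-53/(-7) + 166/((-6*(1 + 5*(-6))))) = 580/(-53*(-⅐) + 166/((-6*(1 - 30)))) = 580/(53/7 + 166/((-6*(-29)))) = 580/(53/7 + 166/174) = 580/(53/7 + 166*(1/174)) = 580/(53/7 + 83/87) = 580/(5192/609) = 580*(609/5192) = 88305/1298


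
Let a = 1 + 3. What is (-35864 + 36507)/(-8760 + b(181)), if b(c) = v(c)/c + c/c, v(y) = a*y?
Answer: -643/8755 ≈ -0.073444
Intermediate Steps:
a = 4
v(y) = 4*y
b(c) = 5 (b(c) = (4*c)/c + c/c = 4 + 1 = 5)
(-35864 + 36507)/(-8760 + b(181)) = (-35864 + 36507)/(-8760 + 5) = 643/(-8755) = 643*(-1/8755) = -643/8755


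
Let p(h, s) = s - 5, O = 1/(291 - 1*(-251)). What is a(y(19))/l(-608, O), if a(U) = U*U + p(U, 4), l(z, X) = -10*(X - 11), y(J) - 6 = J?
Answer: 56368/9935 ≈ 5.6737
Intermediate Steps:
O = 1/542 (O = 1/(291 + 251) = 1/542 ≈ 0.0018450)
y(J) = 6 + J
p(h, s) = -5 + s
l(z, X) = 110 - 10*X (l(z, X) = -10*(-11 + X) = 110 - 10*X)
a(U) = -1 + U**2 (a(U) = U*U + (-5 + 4) = U**2 - 1 = -1 + U**2)
a(y(19))/l(-608, O) = (-1 + (6 + 19)**2)/(110 - 10*1/542) = (-1 + 25**2)/(110 - 5/271) = (-1 + 625)/(29805/271) = 624*(271/29805) = 56368/9935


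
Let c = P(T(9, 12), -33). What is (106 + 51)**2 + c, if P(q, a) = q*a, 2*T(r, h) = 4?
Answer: 24583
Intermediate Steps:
T(r, h) = 2 (T(r, h) = (1/2)*4 = 2)
P(q, a) = a*q
c = -66 (c = -33*2 = -66)
(106 + 51)**2 + c = (106 + 51)**2 - 66 = 157**2 - 66 = 24649 - 66 = 24583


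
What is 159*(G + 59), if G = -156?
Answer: -15423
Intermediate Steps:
159*(G + 59) = 159*(-156 + 59) = 159*(-97) = -15423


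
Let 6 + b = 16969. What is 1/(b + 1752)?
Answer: 1/18715 ≈ 5.3433e-5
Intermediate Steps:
b = 16963 (b = -6 + 16969 = 16963)
1/(b + 1752) = 1/(16963 + 1752) = 1/18715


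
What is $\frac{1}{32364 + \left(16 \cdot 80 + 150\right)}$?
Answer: $\frac{1}{33794} \approx 2.9591 \cdot 10^{-5}$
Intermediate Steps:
$\frac{1}{32364 + \left(16 \cdot 80 + 150\right)} = \frac{1}{32364 + \left(1280 + 150\right)} = \frac{1}{32364 + 1430} = \frac{1}{33794}$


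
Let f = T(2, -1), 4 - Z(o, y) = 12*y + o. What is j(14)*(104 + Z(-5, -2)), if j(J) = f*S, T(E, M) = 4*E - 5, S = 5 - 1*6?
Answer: -411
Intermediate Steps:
S = -1 (S = 5 - 6 = -1)
T(E, M) = -5 + 4*E
Z(o, y) = 4 - o - 12*y (Z(o, y) = 4 - (12*y + o) = 4 - (o + 12*y) = 4 + (-o - 12*y) = 4 - o - 12*y)
f = 3 (f = -5 + 4*2 = -5 + 8 = 3)
j(J) = -3 (j(J) = 3*(-1) = -3)
j(14)*(104 + Z(-5, -2)) = -3*(104 + (4 - 1*(-5) - 12*(-2))) = -3*(104 + (4 + 5 + 24)) = -3*(104 + 33) = -3*137 = -411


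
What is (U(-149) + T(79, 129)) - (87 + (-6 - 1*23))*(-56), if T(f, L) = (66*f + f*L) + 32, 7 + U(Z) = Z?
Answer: 18529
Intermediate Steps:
U(Z) = -7 + Z
T(f, L) = 32 + 66*f + L*f (T(f, L) = (66*f + L*f) + 32 = 32 + 66*f + L*f)
(U(-149) + T(79, 129)) - (87 + (-6 - 1*23))*(-56) = ((-7 - 149) + (32 + 66*79 + 129*79)) - (87 + (-6 - 1*23))*(-56) = (-156 + (32 + 5214 + 10191)) - (87 + (-6 - 23))*(-56) = (-156 + 15437) - (87 - 29)*(-56) = 15281 - 58*(-56) = 15281 - 1*(-3248) = 15281 + 3248 = 18529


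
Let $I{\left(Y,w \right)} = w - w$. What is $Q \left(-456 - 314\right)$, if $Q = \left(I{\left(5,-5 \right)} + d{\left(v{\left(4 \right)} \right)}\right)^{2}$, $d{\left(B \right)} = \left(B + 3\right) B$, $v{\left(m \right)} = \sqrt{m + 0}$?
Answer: $-77000$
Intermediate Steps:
$I{\left(Y,w \right)} = 0$
$v{\left(m \right)} = \sqrt{m}$
$d{\left(B \right)} = B \left(3 + B\right)$ ($d{\left(B \right)} = \left(3 + B\right) B = B \left(3 + B\right)$)
$Q = 100$ ($Q = \left(0 + \sqrt{4} \left(3 + \sqrt{4}\right)\right)^{2} = \left(0 + 2 \left(3 + 2\right)\right)^{2} = \left(0 + 2 \cdot 5\right)^{2} = \left(0 + 10\right)^{2} = 10^{2} = 100$)
$Q \left(-456 - 314\right) = 100 \left(-456 - 314\right) = 100 \left(-770\right) = -77000$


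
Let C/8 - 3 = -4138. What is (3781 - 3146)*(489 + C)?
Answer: -20695285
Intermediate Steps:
C = -33080 (C = 24 + 8*(-4138) = 24 - 33104 = -33080)
(3781 - 3146)*(489 + C) = (3781 - 3146)*(489 - 33080) = 635*(-32591) = -20695285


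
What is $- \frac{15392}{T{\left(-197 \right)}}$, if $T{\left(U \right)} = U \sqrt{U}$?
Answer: $- \frac{15392 i \sqrt{197}}{38809} \approx - 5.5667 i$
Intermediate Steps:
$T{\left(U \right)} = U^{\frac{3}{2}}$
$- \frac{15392}{T{\left(-197 \right)}} = - \frac{15392}{\left(-197\right)^{\frac{3}{2}}} = - \frac{15392}{\left(-197\right) i \sqrt{197}} = - 15392 \frac{i \sqrt{197}}{38809} = - \frac{15392 i \sqrt{197}}{38809}$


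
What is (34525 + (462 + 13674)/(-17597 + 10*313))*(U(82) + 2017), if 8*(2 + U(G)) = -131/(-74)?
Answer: 595860127576429/8564464 ≈ 6.9574e+7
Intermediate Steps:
U(G) = -1053/592 (U(G) = -2 + (-131/(-74))/8 = -2 + (-131*(-1/74))/8 = -2 + (1/8)*(131/74) = -2 + 131/592 = -1053/592)
(34525 + (462 + 13674)/(-17597 + 10*313))*(U(82) + 2017) = (34525 + (462 + 13674)/(-17597 + 10*313))*(-1053/592 + 2017) = (34525 + 14136/(-17597 + 3130))*(1193011/592) = (34525 + 14136/(-14467))*(1193011/592) = (34525 + 14136*(-1/14467))*(1193011/592) = (34525 - 14136/14467)*(1193011/592) = (499459039/14467)*(1193011/592) = 595860127576429/8564464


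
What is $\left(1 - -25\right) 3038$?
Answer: $78988$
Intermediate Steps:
$\left(1 - -25\right) 3038 = \left(1 + 25\right) 3038 = 26 \cdot 3038 = 78988$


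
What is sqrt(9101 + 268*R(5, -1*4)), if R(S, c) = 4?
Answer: sqrt(10173) ≈ 100.86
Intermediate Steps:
sqrt(9101 + 268*R(5, -1*4)) = sqrt(9101 + 268*4) = sqrt(9101 + 1072) = sqrt(10173)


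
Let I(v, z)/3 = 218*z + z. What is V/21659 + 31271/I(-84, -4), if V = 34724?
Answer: -586043917/56919852 ≈ -10.296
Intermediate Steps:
I(v, z) = 657*z (I(v, z) = 3*(218*z + z) = 3*(219*z) = 657*z)
V/21659 + 31271/I(-84, -4) = 34724/21659 + 31271/((657*(-4))) = 34724*(1/21659) + 31271/(-2628) = 34724/21659 + 31271*(-1/2628) = 34724/21659 - 31271/2628 = -586043917/56919852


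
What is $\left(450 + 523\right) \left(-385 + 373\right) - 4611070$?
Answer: $-4622746$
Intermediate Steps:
$\left(450 + 523\right) \left(-385 + 373\right) - 4611070 = 973 \left(-12\right) - 4611070 = -11676 - 4611070 = -4622746$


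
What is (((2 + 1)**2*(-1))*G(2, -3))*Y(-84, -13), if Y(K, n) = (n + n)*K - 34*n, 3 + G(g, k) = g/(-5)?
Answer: 401778/5 ≈ 80356.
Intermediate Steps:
G(g, k) = -3 - g/5 (G(g, k) = -3 + g/(-5) = -3 + g*(-1/5) = -3 - g/5)
Y(K, n) = -34*n + 2*K*n (Y(K, n) = (2*n)*K - 34*n = 2*K*n - 34*n = -34*n + 2*K*n)
(((2 + 1)**2*(-1))*G(2, -3))*Y(-84, -13) = (((2 + 1)**2*(-1))*(-3 - 1/5*2))*(2*(-13)*(-17 - 84)) = ((3**2*(-1))*(-3 - 2/5))*(2*(-13)*(-101)) = ((9*(-1))*(-17/5))*2626 = -9*(-17/5)*2626 = (153/5)*2626 = 401778/5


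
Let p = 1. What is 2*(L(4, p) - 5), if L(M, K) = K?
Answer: -8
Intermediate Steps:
2*(L(4, p) - 5) = 2*(1 - 5) = 2*(-4) = -8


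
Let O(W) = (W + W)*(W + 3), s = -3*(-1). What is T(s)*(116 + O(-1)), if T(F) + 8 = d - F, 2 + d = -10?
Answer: -2576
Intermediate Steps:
d = -12 (d = -2 - 10 = -12)
s = 3
T(F) = -20 - F (T(F) = -8 + (-12 - F) = -20 - F)
O(W) = 2*W*(3 + W) (O(W) = (2*W)*(3 + W) = 2*W*(3 + W))
T(s)*(116 + O(-1)) = (-20 - 1*3)*(116 + 2*(-1)*(3 - 1)) = (-20 - 3)*(116 + 2*(-1)*2) = -23*(116 - 4) = -23*112 = -2576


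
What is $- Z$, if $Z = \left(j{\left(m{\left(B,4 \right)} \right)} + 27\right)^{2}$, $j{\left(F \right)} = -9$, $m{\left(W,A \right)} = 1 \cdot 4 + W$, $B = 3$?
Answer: $-324$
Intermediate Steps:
$m{\left(W,A \right)} = 4 + W$
$Z = 324$ ($Z = \left(-9 + 27\right)^{2} = 18^{2} = 324$)
$- Z = \left(-1\right) 324 = -324$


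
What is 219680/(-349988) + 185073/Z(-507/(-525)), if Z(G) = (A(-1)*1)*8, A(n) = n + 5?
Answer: 16191574841/2799904 ≈ 5782.9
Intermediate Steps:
A(n) = 5 + n
Z(G) = 32 (Z(G) = ((5 - 1)*1)*8 = (4*1)*8 = 4*8 = 32)
219680/(-349988) + 185073/Z(-507/(-525)) = 219680/(-349988) + 185073/32 = 219680*(-1/349988) + 185073*(1/32) = -54920/87497 + 185073/32 = 16191574841/2799904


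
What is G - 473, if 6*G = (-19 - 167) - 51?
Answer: -1025/2 ≈ -512.50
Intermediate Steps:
G = -79/2 (G = ((-19 - 167) - 51)/6 = (-186 - 51)/6 = (1/6)*(-237) = -79/2 ≈ -39.500)
G - 473 = -79/2 - 473 = -1025/2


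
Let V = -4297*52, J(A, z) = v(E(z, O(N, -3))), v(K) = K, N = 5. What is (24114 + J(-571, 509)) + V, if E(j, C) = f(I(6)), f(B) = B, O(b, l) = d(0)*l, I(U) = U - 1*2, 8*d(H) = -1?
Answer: -199326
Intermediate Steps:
d(H) = -⅛ (d(H) = (⅛)*(-1) = -⅛)
I(U) = -2 + U (I(U) = U - 2 = -2 + U)
O(b, l) = -l/8
E(j, C) = 4 (E(j, C) = -2 + 6 = 4)
J(A, z) = 4
V = -223444
(24114 + J(-571, 509)) + V = (24114 + 4) - 223444 = 24118 - 223444 = -199326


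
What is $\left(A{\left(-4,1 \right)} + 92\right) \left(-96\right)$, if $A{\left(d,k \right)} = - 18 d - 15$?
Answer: $-14304$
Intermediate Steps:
$A{\left(d,k \right)} = -15 - 18 d$
$\left(A{\left(-4,1 \right)} + 92\right) \left(-96\right) = \left(\left(-15 - -72\right) + 92\right) \left(-96\right) = \left(\left(-15 + 72\right) + 92\right) \left(-96\right) = \left(57 + 92\right) \left(-96\right) = 149 \left(-96\right) = -14304$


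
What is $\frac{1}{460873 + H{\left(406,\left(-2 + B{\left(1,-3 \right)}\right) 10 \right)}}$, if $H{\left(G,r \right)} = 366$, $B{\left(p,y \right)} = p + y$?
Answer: $\frac{1}{461239} \approx 2.1681 \cdot 10^{-6}$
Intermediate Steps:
$\frac{1}{460873 + H{\left(406,\left(-2 + B{\left(1,-3 \right)}\right) 10 \right)}} = \frac{1}{460873 + 366} = \frac{1}{461239}$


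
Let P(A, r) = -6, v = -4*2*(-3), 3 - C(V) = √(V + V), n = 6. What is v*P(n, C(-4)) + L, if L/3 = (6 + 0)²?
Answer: -36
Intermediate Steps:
C(V) = 3 - √2*√V (C(V) = 3 - √(V + V) = 3 - √(2*V) = 3 - √2*√V)
v = 24 (v = -8*(-3) = 24)
L = 108 (L = 3*(6 + 0)² = 3*6² = 3*36 = 108)
v*P(n, C(-4)) + L = 24*(-6) + 108 = -144 + 108 = -36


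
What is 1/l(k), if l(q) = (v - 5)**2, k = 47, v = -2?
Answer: 1/49 ≈ 0.020408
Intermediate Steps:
l(q) = 49 (l(q) = (-2 - 5)**2 = (-7)**2 = 49)
1/l(k) = 1/49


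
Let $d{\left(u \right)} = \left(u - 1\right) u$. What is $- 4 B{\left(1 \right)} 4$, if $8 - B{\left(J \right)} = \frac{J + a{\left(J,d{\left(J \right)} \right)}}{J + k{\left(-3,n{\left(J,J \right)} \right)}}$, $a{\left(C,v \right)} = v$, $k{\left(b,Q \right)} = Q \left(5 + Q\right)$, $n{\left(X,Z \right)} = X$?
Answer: $- \frac{880}{7} \approx -125.71$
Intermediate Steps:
$d{\left(u \right)} = u \left(-1 + u\right)$ ($d{\left(u \right)} = \left(-1 + u\right) u = u \left(-1 + u\right)$)
$B{\left(J \right)} = 8 - \frac{J + J \left(-1 + J\right)}{J + J \left(5 + J\right)}$
$- 4 B{\left(1 \right)} 4 = - 4 \frac{48 + 7 \cdot 1}{6 + 1} \cdot 4 = - 4 \frac{48 + 7}{7} \cdot 4 = - 4 \cdot \frac{1}{7} \cdot 55 \cdot 4 = \left(-4\right) \frac{55}{7} \cdot 4 = \left(- \frac{220}{7}\right) 4 = - \frac{880}{7}$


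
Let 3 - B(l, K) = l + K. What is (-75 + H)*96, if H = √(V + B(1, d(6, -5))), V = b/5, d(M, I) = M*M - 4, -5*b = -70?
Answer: -7200 + 192*I*√170/5 ≈ -7200.0 + 500.67*I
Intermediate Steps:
b = 14 (b = -⅕*(-70) = 14)
d(M, I) = -4 + M² (d(M, I) = M² - 4 = -4 + M²)
B(l, K) = 3 - K - l (B(l, K) = 3 - (l + K) = 3 - (K + l) = 3 + (-K - l) = 3 - K - l)
V = 14/5 ≈ 2.8000
H = 2*I*√170/5 (H = √(14/5 + (3 - (-4 + 6²) - 1*1)) = √(14/5 + (3 - (-4 + 36) - 1)) = √(14/5 + (3 - 1*32 - 1)) = √(14/5 + (3 - 32 - 1)) = √(14/5 - 30) = √(-136/5) = 2*I*√170/5 ≈ 5.2154*I)
(-75 + H)*96 = (-75 + 2*I*√170/5)*96 = -7200 + 192*I*√170/5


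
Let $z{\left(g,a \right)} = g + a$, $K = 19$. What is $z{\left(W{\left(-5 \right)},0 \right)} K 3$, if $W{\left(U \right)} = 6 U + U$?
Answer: $-1995$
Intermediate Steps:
$W{\left(U \right)} = 7 U$
$z{\left(g,a \right)} = a + g$
$z{\left(W{\left(-5 \right)},0 \right)} K 3 = \left(0 + 7 \left(-5\right)\right) 19 \cdot 3 = \left(0 - 35\right) 19 \cdot 3 = \left(-35\right) 19 \cdot 3 = \left(-665\right) 3 = -1995$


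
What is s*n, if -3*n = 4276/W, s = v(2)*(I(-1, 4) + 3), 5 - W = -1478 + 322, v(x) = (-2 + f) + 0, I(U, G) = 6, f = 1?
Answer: 4276/387 ≈ 11.049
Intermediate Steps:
v(x) = -1 (v(x) = (-2 + 1) + 0 = -1 + 0 = -1)
W = 1161 (W = 5 - (-1478 + 322) = 5 - 1*(-1156) = 5 + 1156 = 1161)
s = -9 (s = -(6 + 3) = -1*9 = -9)
n = -4276/3483 (n = -4276/(3*1161) = -1/3*4276/1161 = -4276/3483 ≈ -1.2277)
s*n = -9*(-4276/3483) = 4276/387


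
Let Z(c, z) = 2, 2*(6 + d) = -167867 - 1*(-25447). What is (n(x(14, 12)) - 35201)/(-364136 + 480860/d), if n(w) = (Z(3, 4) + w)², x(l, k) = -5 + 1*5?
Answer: 626647388/6483197559 ≈ 0.096657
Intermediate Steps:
d = -71216 (d = -6 + (-167867 - 1*(-25447))/2 = -6 + (-167867 + 25447)/2 = -6 + (½)*(-142420) = -6 - 71210 = -71216)
x(l, k) = 0 (x(l, k) = -5 + 5 = 0)
n(w) = (2 + w)²
(n(x(14, 12)) - 35201)/(-364136 + 480860/d) = ((2 + 0)² - 35201)/(-364136 + 480860/(-71216)) = (2² - 35201)/(-364136 + 480860*(-1/71216)) = (4 - 35201)/(-364136 - 120215/17804) = -35197/(-6483197559/17804) = -35197*(-17804/6483197559) = 626647388/6483197559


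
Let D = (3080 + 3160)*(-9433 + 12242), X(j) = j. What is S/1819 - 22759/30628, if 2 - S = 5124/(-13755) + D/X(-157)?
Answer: 347388622702049/5729177661220 ≈ 60.635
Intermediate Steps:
D = 17528160 (D = 6240*2809 = 17528160)
S = 11481188778/102835 (S = 2 - (5124/(-13755) + 17528160/(-157)) = 2 - (5124*(-1/13755) + 17528160*(-1/157)) = 2 - (-244/655 - 17528160/157) = 2 - 1*(-11480983108/102835) = 2 + 11480983108/102835 = 11481188778/102835 ≈ 1.1165e+5)
S/1819 - 22759/30628 = (11481188778/102835)/1819 - 22759/30628 = (11481188778/102835)*(1/1819) - 22759*1/30628 = 11481188778/187056865 - 22759/30628 = 347388622702049/5729177661220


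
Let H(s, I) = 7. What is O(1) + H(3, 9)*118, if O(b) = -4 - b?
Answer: 821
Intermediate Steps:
O(1) + H(3, 9)*118 = (-4 - 1*1) + 7*118 = (-4 - 1) + 826 = -5 + 826 = 821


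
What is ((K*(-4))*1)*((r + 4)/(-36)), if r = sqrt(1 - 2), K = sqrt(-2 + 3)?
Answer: 4/9 + I/9 ≈ 0.44444 + 0.11111*I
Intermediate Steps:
K = 1 (K = sqrt(1) = 1)
r = I (r = sqrt(-1) = I ≈ 1.0*I)
((K*(-4))*1)*((r + 4)/(-36)) = ((1*(-4))*1)*((I + 4)/(-36)) = (-4*1)*((4 + I)*(-1/36)) = -4*(-1/9 - I/36) = 4/9 + I/9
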